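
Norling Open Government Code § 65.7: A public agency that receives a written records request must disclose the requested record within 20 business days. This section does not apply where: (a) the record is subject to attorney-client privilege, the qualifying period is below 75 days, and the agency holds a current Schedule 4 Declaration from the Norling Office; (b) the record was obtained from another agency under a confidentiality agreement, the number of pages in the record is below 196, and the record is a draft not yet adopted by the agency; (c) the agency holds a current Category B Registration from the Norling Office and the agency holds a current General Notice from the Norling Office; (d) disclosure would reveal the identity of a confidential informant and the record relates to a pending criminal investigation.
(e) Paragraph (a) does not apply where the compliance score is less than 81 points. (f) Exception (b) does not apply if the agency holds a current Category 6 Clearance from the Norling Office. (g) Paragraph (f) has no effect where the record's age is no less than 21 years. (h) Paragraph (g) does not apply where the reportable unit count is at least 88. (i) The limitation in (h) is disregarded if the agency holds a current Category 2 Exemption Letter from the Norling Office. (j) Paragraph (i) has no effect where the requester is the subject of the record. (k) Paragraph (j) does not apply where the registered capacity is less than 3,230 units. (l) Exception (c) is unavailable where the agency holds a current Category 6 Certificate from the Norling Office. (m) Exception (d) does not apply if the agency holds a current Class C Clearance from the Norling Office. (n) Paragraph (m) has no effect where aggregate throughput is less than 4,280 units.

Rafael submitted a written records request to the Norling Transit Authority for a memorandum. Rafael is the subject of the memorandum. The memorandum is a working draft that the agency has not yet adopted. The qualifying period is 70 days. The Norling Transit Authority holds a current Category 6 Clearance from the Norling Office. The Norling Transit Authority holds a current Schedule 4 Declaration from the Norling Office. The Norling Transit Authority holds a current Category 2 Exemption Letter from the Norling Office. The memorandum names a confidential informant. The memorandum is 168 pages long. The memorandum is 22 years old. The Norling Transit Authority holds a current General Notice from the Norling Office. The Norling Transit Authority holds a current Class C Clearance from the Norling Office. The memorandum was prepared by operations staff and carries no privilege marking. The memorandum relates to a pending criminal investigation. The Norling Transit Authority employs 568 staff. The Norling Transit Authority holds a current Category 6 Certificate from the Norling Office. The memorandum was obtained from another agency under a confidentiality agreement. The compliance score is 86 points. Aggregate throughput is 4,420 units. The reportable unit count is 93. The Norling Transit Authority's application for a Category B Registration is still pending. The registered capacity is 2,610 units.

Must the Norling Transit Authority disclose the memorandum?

No — exception (b) applies; the Norling Transit Authority is not required to disclose the memorandum.

Exception (a) requires that the record is subject to attorney-client privilege; but the memorandum carries no privilege marking, so (a) is unavailable.
Exception (b)'s conditions are all satisfied: the memorandum was obtained under a confidentiality agreement; the number of pages in the record is 168, below the 196 limit; the memorandum is an unadopted draft. Considering the limiting provisions: (f) is engaged (a current Category 6 Clearance is held), but is displaced by (g): (g) is engaged — the record's age is 22 years, meeting the 21 years threshold. (h) would limit (g) — the reportable unit count is 93, meeting the 88 threshold — but (i) sets (h) aside: (i) applies — a current Category 2 Exemption Letter is held. (j) applies (Rafael is the subject of the memorandum), but yields to (k): (k) applies — the registered capacity is 2,610 units, less than the 3,230 units limit. (b) remains available.
Exception (c) requires that the agency holds a current Category B Registration from the Norling Office; but the Category B Registration is not current, so (c) is unavailable.
All of (d)'s requirements are met (the memorandum names a confidential informant; the memorandum relates to a pending investigation). But: (m) is triggered — a current Class C Clearance is held. (n) is inapplicable (aggregate throughput is 4,420 units, not less than 4,280 units), so (m) stands. (d) is therefore removed.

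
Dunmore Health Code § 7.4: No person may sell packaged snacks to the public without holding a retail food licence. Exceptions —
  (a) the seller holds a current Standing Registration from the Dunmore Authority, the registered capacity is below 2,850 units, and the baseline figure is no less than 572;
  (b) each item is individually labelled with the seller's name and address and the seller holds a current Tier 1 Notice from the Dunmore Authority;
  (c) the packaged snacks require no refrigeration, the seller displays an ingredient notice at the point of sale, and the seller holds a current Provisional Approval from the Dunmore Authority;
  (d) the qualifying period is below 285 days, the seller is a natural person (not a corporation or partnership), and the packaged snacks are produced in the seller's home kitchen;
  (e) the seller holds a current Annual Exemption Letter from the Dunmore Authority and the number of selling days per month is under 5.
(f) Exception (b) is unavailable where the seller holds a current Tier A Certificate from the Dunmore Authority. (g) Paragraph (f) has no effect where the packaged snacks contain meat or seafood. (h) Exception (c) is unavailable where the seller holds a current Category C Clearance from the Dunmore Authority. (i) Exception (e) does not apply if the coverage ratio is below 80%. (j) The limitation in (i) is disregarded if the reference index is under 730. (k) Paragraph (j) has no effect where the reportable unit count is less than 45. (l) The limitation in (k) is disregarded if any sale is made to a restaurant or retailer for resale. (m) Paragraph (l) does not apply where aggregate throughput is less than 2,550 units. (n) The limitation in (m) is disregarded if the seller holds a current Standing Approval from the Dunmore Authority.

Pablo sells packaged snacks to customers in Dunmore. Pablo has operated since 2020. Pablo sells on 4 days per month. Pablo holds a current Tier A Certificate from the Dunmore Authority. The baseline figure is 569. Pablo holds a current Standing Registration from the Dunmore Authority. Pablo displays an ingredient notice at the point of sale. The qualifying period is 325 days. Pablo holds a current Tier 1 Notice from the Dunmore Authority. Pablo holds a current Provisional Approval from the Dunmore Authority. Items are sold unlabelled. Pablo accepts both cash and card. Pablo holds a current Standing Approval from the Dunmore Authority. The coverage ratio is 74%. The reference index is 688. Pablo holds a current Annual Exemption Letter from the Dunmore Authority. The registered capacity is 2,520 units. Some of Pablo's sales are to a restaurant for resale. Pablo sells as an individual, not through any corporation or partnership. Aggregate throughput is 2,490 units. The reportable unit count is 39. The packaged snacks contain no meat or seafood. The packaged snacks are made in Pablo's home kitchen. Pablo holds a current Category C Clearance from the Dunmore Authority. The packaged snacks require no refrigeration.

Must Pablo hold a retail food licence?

Exception (a) does not apply: the baseline figure is 569, short of 572.
Exception (b) fails — items are sold unlabelled.
Exception (c) is satisfied on its face — the packaged snacks are shelf-stable; an ingredient notice is displayed; a current Provisional Approval is held. Turning to paragraph (h): (h) operates — a current Category C Clearance is held. (c) is therefore removed.
Exception (d) requires that the qualifying period is below 285 days; but the qualifying period is 325 days, not below 285 days, so (d) is unavailable.
Exception (e): a current Annual Exemption Letter is held; the number of selling days per month is 4, under the 5 limit — every condition holds. Under paragraphs (i)–(n): (i) would limit (e) — the coverage ratio is 74%, below the 80% limit — but (j) sets (i) aside: (j) operates — the reference index is 688, under the 730 limit. (k) applies (the reportable unit count is 39, less than the 45 limit), but is set aside by (l): (l) is engaged — some sales are to a restaurant for resale. (m) operates (aggregate throughput is 2,490 units, less than the 2,550 units limit), but is displaced by (n): (n) operates against (m): a current Standing Approval is held. Exception (e) stands.

No — exception (e) applies; Pablo is not required to hold a retail food licence.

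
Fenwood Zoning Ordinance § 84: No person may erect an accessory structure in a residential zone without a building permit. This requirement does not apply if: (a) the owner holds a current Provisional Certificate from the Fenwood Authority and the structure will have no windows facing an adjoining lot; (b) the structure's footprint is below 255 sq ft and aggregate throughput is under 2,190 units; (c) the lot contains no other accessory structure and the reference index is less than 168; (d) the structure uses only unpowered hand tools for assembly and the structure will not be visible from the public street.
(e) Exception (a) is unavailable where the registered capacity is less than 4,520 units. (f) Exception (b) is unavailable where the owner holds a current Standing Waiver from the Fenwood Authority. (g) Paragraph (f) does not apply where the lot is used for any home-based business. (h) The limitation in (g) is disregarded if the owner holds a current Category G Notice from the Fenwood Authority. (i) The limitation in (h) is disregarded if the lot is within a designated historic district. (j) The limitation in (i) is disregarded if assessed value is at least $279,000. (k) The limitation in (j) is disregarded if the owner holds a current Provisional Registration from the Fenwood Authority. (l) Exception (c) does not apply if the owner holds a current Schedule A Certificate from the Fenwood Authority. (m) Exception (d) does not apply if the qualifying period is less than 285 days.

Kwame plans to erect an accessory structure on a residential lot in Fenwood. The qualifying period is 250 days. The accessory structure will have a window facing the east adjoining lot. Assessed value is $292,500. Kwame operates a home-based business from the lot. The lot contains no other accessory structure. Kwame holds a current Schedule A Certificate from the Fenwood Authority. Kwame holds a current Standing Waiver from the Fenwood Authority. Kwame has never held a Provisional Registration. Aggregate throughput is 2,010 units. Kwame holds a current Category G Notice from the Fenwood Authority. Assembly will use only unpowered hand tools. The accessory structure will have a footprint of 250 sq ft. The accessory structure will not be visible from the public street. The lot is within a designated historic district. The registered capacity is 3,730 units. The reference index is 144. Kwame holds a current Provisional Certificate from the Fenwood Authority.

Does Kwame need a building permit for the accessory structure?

Yes — Kwame must obtain a building permit.

Exception (a) does not apply: a window faces an adjoining lot.
All of (b)'s requirements are met (the structure's footprint is 250 sq ft, below the 255 sq ft limit; aggregate throughput is 2,010 units, under the 2,190 units limit). Turning to paragraphs (f)–(k): (f) operates against (b): a current Standing Waiver is held. (g) would limit (f) — a home-based business operates on the lot — but (h) sets (g) aside: (h) applies — a current Category G Notice is held. (i) operates (the lot is in a historic district), but is set aside by (j): (j) operates — assessed value is $292,500, meeting the $279,000 threshold. (k) does not operate here (no current Provisional Registration is held), so (j) stands. So (b) is unavailable.
Exception (c)'s conditions are all satisfied: the lot has no other accessory structure; the reference index is 144, less than the 168 limit. However, paragraph (l) must be considered: (l) operates against (c): a current Schedule A Certificate is held. (c) is therefore removed.
Exception (d): assembly uses only hand tools; the structure will not be visible from the street — every condition holds. However, paragraph (m) must be considered: (m) is triggered — the qualifying period is 250 days, less than the 285 days limit. Exception (d) does not apply.
None of the exceptions is available; § 84 applies in full.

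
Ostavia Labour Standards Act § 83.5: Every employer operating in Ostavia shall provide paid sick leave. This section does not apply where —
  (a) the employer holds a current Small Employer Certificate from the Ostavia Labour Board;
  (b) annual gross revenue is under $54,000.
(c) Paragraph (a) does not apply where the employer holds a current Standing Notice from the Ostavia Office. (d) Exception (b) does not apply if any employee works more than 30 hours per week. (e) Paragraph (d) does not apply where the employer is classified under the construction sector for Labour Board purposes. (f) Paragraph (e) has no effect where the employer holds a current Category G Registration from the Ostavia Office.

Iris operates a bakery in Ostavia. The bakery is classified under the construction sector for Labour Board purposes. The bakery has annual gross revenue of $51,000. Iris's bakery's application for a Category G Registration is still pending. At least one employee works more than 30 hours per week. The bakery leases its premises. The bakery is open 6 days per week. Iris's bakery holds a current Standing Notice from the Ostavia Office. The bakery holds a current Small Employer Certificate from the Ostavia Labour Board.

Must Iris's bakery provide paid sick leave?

No — exception (b) applies; Iris's bakery is not required to provide paid sick leave.

Exception (a)'s conditions are all satisfied: a current Small Employer Certificate is held. But applying paragraph (c): (c) operates against (a): a current Standing Notice is held. Exception (a) does not apply.
All of (b)'s requirements are met (annual gross revenue is $51,000, under the $54,000 limit). Applying paragraphs (d)–(f): (d) would limit (b) — at least one employee exceeds 30 hours/week — but (e) sets (d) aside: (e) applies — the bakery is classified under the construction sector. (f), which would lift (e), does not operate here — no current Category G Registration is held. (b) remains available.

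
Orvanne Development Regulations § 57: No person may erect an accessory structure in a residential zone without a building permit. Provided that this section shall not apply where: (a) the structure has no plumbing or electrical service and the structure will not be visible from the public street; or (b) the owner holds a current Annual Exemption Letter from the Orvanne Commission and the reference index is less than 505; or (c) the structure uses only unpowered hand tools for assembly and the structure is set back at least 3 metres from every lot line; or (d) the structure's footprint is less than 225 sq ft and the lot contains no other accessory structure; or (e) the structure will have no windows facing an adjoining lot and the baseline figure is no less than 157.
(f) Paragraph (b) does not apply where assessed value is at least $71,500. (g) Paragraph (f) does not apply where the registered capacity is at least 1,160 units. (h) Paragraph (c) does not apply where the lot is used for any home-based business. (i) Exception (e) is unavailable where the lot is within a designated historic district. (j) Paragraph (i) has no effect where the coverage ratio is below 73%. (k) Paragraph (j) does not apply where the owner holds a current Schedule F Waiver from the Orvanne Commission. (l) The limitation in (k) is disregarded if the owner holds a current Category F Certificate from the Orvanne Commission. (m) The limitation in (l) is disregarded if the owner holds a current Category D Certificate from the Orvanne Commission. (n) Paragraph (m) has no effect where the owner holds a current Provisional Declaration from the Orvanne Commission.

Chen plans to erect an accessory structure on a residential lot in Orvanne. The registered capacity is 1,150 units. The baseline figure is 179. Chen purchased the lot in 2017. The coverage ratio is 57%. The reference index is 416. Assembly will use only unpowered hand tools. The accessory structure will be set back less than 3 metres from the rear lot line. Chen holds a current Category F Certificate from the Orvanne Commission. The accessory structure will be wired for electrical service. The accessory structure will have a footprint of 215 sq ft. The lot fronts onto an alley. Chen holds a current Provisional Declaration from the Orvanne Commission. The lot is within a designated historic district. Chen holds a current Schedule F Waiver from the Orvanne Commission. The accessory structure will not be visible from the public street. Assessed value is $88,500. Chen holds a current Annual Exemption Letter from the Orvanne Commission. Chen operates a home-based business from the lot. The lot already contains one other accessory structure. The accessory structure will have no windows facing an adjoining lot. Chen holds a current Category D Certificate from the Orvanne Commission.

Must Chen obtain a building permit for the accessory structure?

Exception (a) does not apply: electrical service is planned.
Exception (b) is satisfied on its face — a current Annual Exemption Letter is held; the reference index is 416, less than the 505 limit. Turning to paragraphs (f)–(g): (f) operates — assessed value is $88,500, meeting the $71,500 threshold. (g) is not engaged (the registered capacity is 1,150 units, short of 1,160 units), so (f) stands. Exception (b) does not apply.
Exception (c) does not apply: the rear setback is under 3 m.
Exception (d) does not apply: the lot already has another accessory structure.
All of (e)'s requirements are met (no windows face an adjoining lot; the baseline figure is 179, meeting the 157 threshold). Under paragraphs (i)–(n): (i) would limit (e) — the lot is in a historic district — but (j) sets (i) aside: (j) operates — the coverage ratio is 57%, below the 73% limit. (k) applies (a current Schedule F Waiver is held), but is set aside by (l): (l) operates against (k): a current Category F Certificate is held. (m) applies (a current Category D Certificate is held), but is set aside by (n): (n) operates against (m): a current Provisional Declaration is held. Exception (e) stands.

No — exception (e) applies; Chen does not need a building permit.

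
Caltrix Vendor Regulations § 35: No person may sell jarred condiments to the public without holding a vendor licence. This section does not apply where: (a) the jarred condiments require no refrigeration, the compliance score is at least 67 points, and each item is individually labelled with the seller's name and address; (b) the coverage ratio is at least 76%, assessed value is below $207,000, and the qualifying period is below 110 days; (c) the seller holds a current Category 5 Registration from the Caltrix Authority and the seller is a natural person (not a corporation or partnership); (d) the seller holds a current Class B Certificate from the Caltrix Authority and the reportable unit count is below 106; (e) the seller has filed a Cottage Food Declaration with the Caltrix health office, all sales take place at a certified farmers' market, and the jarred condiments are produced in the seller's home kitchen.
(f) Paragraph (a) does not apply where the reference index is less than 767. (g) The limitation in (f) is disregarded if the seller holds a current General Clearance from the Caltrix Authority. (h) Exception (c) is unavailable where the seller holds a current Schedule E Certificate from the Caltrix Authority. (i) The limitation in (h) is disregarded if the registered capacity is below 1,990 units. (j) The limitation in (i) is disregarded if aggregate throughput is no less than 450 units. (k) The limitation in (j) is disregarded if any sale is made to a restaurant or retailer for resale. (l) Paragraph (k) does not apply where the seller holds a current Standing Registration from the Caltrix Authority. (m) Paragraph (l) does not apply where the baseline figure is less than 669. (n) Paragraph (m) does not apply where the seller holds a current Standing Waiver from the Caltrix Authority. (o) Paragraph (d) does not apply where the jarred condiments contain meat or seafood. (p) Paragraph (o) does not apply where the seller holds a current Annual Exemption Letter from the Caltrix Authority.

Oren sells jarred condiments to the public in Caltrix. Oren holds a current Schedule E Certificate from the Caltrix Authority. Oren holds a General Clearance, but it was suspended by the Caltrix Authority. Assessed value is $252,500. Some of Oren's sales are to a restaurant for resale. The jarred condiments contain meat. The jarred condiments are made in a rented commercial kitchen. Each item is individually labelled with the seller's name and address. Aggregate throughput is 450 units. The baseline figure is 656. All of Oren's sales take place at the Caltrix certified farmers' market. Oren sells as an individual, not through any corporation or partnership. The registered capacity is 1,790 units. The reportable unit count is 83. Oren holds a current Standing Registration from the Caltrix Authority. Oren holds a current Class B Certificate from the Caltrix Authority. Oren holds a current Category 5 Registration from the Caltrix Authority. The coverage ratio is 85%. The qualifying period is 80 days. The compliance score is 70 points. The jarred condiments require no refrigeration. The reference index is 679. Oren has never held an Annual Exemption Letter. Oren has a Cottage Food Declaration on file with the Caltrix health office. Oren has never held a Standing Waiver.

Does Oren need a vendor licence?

Exception (a) is satisfied on its face — the jarred condiments are shelf-stable; the compliance score is 70 points, meeting the 67 points threshold; items are individually labelled. But: (f) operates against (a): the reference index is 679, less than the 767 limit. (g) does not operate here (no current General Clearance is held), so (f) stands. So (a) is unavailable.
Exception (b) fails — assessed value is $252,500, not below $207,000.
Exception (c) is satisfied on its face — a current Category 5 Registration is held; the seller is a natural person. Under paragraphs (h)–(n): (h) would limit (c) — a current Schedule E Certificate is held — but (i) sets (h) aside: (i) is triggered — the registered capacity is 1,790 units, below the 1,990 units limit. (j) is triggered (aggregate throughput is 450 units, meeting the 450 units threshold), but is itself disapplied by (k): (k) operates against (j): some sales are to a restaurant for resale. (l) would limit (k) — a current Standing Registration is held — but (m) sets (l) aside: (m) operates against (l): the baseline figure is 656, less than the 669 limit. (n), which would lift (m), is not triggered — there is no Standing Waiver in force. So (c) applies.
Exception (d) is satisfied on its face — a current Class B Certificate is held; the reportable unit count is 83, below the 106 limit. But: (o) is engaged — the jarred condiments contain meat. (p), which would lift (o), is not triggered — no current Annual Exemption Letter is held. So (d) is unavailable.
Exception (e) fails — the jarred condiments are made in a commercial kitchen, not a home kitchen.

No — exception (c) applies; Oren is not required to hold a vendor licence.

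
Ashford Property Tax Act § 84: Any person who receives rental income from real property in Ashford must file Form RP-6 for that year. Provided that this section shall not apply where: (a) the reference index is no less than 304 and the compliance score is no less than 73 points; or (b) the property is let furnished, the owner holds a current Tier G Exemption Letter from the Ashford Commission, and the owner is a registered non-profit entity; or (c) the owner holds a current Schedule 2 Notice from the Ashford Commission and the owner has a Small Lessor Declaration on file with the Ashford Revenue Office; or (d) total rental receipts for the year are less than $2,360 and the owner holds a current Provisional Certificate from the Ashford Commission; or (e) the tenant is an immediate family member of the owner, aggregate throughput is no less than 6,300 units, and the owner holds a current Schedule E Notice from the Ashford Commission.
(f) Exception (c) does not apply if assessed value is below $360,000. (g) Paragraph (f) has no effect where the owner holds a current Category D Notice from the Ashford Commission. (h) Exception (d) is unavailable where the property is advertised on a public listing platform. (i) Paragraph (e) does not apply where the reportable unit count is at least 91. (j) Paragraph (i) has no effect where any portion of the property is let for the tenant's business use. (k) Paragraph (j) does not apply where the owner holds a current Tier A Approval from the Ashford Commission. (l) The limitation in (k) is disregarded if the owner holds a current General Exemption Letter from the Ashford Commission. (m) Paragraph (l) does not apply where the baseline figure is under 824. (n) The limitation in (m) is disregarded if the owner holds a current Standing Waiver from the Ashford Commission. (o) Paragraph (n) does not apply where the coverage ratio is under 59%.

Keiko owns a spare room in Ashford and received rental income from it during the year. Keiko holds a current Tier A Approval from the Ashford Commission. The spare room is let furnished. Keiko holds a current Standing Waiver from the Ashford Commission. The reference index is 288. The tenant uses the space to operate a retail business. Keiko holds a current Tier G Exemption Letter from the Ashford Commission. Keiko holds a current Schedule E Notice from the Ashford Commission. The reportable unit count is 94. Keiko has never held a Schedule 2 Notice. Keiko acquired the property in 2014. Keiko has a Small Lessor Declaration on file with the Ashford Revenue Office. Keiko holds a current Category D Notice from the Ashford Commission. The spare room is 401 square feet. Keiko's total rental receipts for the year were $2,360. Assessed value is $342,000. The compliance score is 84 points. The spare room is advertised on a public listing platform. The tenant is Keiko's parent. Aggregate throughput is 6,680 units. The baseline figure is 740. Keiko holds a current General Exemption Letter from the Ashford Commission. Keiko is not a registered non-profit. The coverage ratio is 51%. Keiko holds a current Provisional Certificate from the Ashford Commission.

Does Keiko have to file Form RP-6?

Yes — Keiko must file Form RP-6.

Exception (a) does not apply: the reference index is 288, short of 304.
Exception (b) fails — Keiko is not a registered non-profit.
Exception (c) does not apply: the Schedule 2 Notice is not current.
Exception (d) fails — total rental receipts for the year are $2,360, not less than $2,360.
Exception (e): the tenant is an immediate family member; aggregate throughput is 6,680 units, meeting the 6,300 units threshold; a current Schedule E Notice is held — every condition holds. However, paragraphs (i)–(o) must be considered: (i) operates against (e): the reportable unit count is 94, meeting the 91 threshold. (j) is engaged (the space is let for business use), but is itself disapplied by (k): (k) applies — a current Tier A Approval is held. (l) operates (a current General Exemption Letter is held), but is displaced by (m): (m) operates — the baseline figure is 740, under the 824 limit. (n) is triggered (a current Standing Waiver is held), but is set aside by (o): (o) operates against (n): the coverage ratio is 51%, under the 59% limit. (e) is therefore removed.
No exception displaces § 84.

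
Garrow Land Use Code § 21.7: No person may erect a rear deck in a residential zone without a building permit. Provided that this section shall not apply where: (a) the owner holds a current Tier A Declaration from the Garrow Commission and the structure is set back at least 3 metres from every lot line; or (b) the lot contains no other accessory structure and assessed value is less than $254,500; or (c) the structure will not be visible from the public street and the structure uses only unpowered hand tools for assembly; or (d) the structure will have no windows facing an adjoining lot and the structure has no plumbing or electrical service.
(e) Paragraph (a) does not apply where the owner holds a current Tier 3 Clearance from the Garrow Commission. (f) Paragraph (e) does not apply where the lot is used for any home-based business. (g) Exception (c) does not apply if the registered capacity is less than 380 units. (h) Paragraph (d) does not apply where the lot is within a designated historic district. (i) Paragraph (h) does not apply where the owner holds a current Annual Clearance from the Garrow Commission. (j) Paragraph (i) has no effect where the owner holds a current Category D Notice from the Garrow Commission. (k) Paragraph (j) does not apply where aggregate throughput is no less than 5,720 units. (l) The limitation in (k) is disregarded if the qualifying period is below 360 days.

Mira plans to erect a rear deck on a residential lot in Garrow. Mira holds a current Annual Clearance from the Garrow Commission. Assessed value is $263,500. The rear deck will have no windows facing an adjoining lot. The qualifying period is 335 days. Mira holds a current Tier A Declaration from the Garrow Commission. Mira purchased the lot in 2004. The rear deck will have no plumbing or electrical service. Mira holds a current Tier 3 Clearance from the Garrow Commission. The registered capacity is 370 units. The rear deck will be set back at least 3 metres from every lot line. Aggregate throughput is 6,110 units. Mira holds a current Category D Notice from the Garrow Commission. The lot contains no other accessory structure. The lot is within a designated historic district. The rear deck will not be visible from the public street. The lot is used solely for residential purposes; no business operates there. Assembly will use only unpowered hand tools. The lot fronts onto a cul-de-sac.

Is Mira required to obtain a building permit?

Exception (a): a current Tier A Declaration is held; the setback is at least 3 m on every side — every condition holds. Turning to paragraphs (e)–(f): (e) operates against (a): a current Tier 3 Clearance is held. (f) is not triggered (the lot is solely residential), so (e) stands. So (a) is unavailable.
Exception (b) requires that assessed value is less than $254,500; but assessed value is $263,500, not less than $254,500, so (b) is unavailable.
Exception (c): the structure will not be visible from the street; assembly uses only hand tools — every condition holds. Turning to paragraph (g): (g) operates against (c): the registered capacity is 370 units, less than the 380 units limit. Exception (c) does not apply.
Exception (d): no windows face an adjoining lot; there is no plumbing or electrical service — every condition holds. But: (h) operates — the lot is in a historic district. (i) applies (a current Annual Clearance is held), but is overridden by (j): (j) applies — a current Category D Notice is held. (k) is triggered (aggregate throughput is 6,110 units, meeting the 5,720 units threshold), but is displaced by (l): (l) applies — the qualifying period is 335 days, below the 360 days limit. (d) is therefore removed.
No exception applies. The general rule governs.

Yes — Mira must obtain a building permit.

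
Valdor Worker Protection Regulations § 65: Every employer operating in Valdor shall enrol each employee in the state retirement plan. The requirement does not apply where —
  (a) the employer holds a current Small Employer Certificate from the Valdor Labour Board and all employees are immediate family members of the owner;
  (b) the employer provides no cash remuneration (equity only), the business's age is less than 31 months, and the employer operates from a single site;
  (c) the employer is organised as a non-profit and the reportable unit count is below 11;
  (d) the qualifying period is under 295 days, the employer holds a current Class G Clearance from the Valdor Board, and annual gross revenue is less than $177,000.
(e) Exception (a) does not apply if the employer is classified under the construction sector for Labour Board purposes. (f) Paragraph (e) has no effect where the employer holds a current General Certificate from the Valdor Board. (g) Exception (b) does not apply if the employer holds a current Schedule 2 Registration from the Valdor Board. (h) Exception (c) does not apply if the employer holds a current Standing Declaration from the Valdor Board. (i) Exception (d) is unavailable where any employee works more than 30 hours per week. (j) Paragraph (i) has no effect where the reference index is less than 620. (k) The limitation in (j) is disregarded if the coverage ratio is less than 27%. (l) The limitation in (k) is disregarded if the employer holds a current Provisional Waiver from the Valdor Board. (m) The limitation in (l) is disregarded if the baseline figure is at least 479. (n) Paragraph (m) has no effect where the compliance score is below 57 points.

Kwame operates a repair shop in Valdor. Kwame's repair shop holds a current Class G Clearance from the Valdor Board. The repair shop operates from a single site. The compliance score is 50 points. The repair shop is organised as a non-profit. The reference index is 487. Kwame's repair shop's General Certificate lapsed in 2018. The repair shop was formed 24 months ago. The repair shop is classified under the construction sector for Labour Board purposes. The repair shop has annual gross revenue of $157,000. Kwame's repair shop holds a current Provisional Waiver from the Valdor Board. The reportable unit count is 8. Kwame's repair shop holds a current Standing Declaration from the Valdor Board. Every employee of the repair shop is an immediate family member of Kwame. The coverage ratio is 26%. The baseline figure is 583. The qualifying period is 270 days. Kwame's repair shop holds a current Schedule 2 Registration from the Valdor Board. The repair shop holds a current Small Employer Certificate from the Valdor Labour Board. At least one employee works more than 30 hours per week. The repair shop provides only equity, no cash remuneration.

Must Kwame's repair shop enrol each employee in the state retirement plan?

Exception (a): a current Small Employer Certificate is held; every employee is an immediate family member — every condition holds. But applying paragraphs (e)–(f): (e) operates against (a): the repair shop is classified under the construction sector. (f), which would lift (e), is not engaged — there is no General Certificate in force. (a) is therefore removed.
All of (b)'s requirements are met (remuneration is equity-only; the business's age is 24 months, less than the 31 months limit; the employer operates from a single site). Turning to paragraph (g): (g) operates against (b): a current Schedule 2 Registration is held. So (b) is unavailable.
All of (c)'s requirements are met (the employer is a non-profit; the reportable unit count is 8, below the 11 limit). However, paragraph (h) must be considered: (h) operates against (c): a current Standing Declaration is held. So (c) is unavailable.
Exception (d): the qualifying period is 270 days, under the 295 days limit; a current Class G Clearance is held; annual gross revenue is $157,000, less than the $177,000 limit — every condition holds. Considering the limiting provisions: (i) would limit (d) — at least one employee exceeds 30 hours/week — but (j) sets (i) aside: (j) applies — the reference index is 487, less than the 620 limit. (k) would limit (j) — the coverage ratio is 26%, less than the 27% limit — but (l) sets (k) aside: (l) operates against (k): a current Provisional Waiver is held. (m) is engaged (the baseline figure is 583, meeting the 479 threshold), but yields to (n): (n) operates against (m): the compliance score is 50 points, below the 57 points limit. So (d) applies.

No — exception (d) applies; Kwame's repair shop is not required to enrol each employee in the state retirement plan.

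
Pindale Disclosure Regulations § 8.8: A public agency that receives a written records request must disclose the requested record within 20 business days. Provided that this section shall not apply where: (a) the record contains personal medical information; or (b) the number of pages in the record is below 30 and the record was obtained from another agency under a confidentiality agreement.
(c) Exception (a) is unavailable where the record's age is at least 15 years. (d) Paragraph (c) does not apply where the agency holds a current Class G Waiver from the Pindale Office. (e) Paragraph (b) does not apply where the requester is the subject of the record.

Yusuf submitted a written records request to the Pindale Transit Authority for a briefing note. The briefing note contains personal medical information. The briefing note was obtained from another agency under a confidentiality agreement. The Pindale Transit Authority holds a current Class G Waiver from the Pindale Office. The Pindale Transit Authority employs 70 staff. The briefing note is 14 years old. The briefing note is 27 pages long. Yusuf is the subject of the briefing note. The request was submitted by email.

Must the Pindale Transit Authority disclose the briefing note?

Exception (a)'s conditions are all satisfied: the briefing note contains personal medical information. Under paragraphs (c)–(d): (c), which would limit (a), does not operate here: the record's age is 14 years, short of 15 years. So (a) applies.
Exception (b)'s conditions are all satisfied: the number of pages in the record is 27, below the 30 limit; the briefing note was obtained under a confidentiality agreement. But: (e) operates against (b): Yusuf is the subject of the briefing note. Exception (b) does not apply.

No — exception (a) applies; the Pindale Transit Authority is not required to disclose the briefing note.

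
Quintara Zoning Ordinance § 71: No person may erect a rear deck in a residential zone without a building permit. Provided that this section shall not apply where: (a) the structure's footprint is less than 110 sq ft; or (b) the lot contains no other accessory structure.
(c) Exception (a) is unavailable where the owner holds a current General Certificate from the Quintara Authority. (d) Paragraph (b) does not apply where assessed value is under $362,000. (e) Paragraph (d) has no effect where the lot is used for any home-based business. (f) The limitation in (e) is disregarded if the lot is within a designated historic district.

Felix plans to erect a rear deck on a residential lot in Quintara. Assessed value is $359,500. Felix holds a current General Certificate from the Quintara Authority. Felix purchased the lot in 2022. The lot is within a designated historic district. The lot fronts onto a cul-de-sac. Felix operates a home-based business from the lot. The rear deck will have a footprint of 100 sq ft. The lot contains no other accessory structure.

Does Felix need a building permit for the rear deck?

All of (a)'s requirements are met (the structure's footprint is 100 sq ft, less than the 110 sq ft limit). But: (c) operates against (a): a current General Certificate is held. Exception (a) does not apply.
All of (b)'s requirements are met (the lot has no other accessory structure). Turning to paragraphs (d)–(f): (d) operates against (b): assessed value is $359,500, under the $362,000 limit. (e) is engaged (a home-based business operates on the lot), but yields to (f): (f) operates against (e): the lot is in a historic district. So (b) is unavailable.
No exception displaces § 71.

Yes — Felix must obtain a building permit.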